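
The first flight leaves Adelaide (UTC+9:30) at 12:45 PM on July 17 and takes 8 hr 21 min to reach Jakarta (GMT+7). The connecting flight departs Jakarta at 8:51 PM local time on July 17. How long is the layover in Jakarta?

2 hours 15 minutes

Convert departure to UTC: 12:45 PM − 9:30 = 3:15 AM UTC on Jul 17.
Add 8 hours and 21 minutes flight time → 11:36 AM UTC.
Jakarta is UTC+7:00, so local arrival = 11:36 AM + 7:00 = 6:36 PM on Jul 17.
Layover = 8:51 PM − 6:36 PM = 2 hours 15 minutes.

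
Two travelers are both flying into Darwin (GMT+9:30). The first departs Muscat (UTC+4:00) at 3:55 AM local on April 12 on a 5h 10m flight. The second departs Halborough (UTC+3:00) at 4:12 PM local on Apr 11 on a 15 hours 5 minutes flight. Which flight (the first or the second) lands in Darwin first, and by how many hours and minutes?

the second, by 48 minutes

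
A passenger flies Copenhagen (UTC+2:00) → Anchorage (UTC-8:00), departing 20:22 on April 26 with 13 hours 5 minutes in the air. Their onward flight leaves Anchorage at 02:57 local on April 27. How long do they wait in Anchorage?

3 hours 30 minutes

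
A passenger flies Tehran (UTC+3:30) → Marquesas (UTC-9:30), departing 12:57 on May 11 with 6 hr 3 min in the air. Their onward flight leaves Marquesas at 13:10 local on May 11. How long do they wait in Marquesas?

7 hours 10 minutes

Convert departure to UTC: 12:57 − 3:30 = 09:27 UTC on May 11.
Add 6 hours and 3 minutes flight time → 15:30 UTC.
Marquesas is UTC−9:30, so local arrival = 15:30 − 9:30 = 06:00 on May 11.
Layover = 13:10 − 06:00 = 7 hours 10 minutes.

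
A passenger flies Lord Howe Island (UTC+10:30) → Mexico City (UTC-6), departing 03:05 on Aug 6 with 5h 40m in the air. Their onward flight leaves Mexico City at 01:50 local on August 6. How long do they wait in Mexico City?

Convert departure to UTC: 03:05 − 10:30 = 16:35 UTC on Aug 5.
Add 5 hours and 40 minutes flight time → 22:15 UTC.
Mexico City is UTC−6:00, so local arrival = 22:15 − 6:00 = 16:15 on Aug 5.
Layover = 01:50 − 16:15 (+1 day) = 9 hours 35 minutes.

9 hours 35 minutes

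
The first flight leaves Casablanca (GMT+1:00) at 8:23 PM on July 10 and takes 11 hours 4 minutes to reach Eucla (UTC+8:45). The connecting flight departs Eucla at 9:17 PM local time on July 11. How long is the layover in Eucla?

Convert departure to UTC: 8:23 PM − 1:00 = 7:23 PM UTC on Jul 10.
Add 11 hours and 4 minutes flight time → 6:27 AM UTC (Jul 11).
Eucla is UTC+8:45, so local arrival = 6:27 AM + 8:45 = 3:12 PM on Jul 11.
Layover = 9:17 PM − 3:12 PM = 6 hours 5 minutes.

6 hours 5 minutes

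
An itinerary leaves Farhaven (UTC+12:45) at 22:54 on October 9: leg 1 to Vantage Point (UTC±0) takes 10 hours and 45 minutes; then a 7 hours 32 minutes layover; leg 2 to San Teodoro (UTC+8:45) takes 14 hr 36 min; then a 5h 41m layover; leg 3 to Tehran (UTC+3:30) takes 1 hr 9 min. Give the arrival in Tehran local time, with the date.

05:22 on October 11

Convert departure to UTC: 22:54 − 12:45 = 10:09 UTC on Oct 9.
Add 10 hours and 45 minutes leg 1 → 20:54 UTC.
Add 7 hours 32 minutes layover in Vantage Point → 04:26 UTC (Oct 10).
Add 14 hours 36 minutes leg 2 → 19:02 UTC.
Add 5 hours and 41 minutes layover in San Teodoro → 00:43 UTC (Oct 11).
Add 1 hour 9 minutes leg 3 → 01:52 UTC.
Tehran is UTC+3:30, so local arrival = 01:52 + 3:30 = 05:22 on Oct 11.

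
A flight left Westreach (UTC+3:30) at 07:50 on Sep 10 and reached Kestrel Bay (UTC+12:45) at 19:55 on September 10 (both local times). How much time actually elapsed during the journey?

Departure in UTC: 07:50 − 3:30 = 04:20 on Sep 10.
Arrival in UTC: 19:55 − 12:45 = 07:10 on Sep 10.
Elapsed = 07:10 − 04:20 = 2 hours 50 minutes.

2 hours 50 minutes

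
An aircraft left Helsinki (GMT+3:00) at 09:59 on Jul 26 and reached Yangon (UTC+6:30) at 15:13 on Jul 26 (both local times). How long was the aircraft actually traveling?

1 hour 44 minutes

Yangon is 3:30 ahead of Helsinki.
Clock-face elapsed time (ignoring zones) is 5 hours 14 minutes.
Actual elapsed = 5 hours 14 minutes − 3:30 = 1 hour 44 minutes.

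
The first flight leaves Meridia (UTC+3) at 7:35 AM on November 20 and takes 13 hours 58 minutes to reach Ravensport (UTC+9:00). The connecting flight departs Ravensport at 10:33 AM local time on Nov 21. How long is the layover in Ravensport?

Convert departure to UTC: 7:35 AM − 3:00 = 4:35 AM UTC on Nov 20.
Add 13 hours 58 minutes flight time → 6:33 PM UTC.
Ravensport is UTC+9:00, so local arrival = 6:33 PM + 9:00 = 3:33 AM on Nov 21.
Layover = 10:33 AM − 3:33 AM = 7 hours.

7 hours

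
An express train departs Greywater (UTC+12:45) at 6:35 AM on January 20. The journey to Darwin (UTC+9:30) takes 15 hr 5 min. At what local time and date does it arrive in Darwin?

Convert departure to UTC: 6:35 AM − 12:45 = 5:50 PM UTC on Jan 19.
Add 15 hours 5 minutes travel time → 8:55 AM UTC (Jan 20).
Darwin is UTC+9:30, so local arrival = 8:55 AM + 9:30 = 6:25 PM on Jan 20.

6:25 PM on January 20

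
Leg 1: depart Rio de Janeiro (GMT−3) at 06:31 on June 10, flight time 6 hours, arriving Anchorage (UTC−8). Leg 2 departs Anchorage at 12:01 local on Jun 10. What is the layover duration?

4 hours 30 minutes

Convert departure to UTC: 06:31 + 3:00 = 09:31 UTC on Jun 10.
Add 6 hours flight time → 15:31 UTC.
Anchorage is UTC−8:00, so local arrival = 15:31 − 8:00 = 07:31 on Jun 10.
Layover = 12:01 − 07:31 = 4 hours 30 minutes.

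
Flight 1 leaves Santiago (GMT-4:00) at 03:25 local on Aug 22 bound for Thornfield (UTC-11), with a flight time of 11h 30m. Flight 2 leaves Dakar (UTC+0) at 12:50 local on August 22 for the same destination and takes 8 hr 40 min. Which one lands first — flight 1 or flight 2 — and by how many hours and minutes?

Flight 1 in UTC: 03:25 + 4:00 = 07:25 on Aug 22.
+11 hours and 30 minutes → arrive 18:55 UTC on Aug 22.
Flight 2 departs at 12:50 UTC (Aug 22).
+8 hours and 40 minutes → arrive 21:30 UTC on Aug 22.
Flight 1 lands earlier by 2 hours 35 minutes.

the first, by 2 hours 35 minutes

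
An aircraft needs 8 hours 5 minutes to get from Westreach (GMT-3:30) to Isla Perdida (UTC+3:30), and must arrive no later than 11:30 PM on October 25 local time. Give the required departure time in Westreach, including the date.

8:25 AM on October 25

Target arrival in UTC: 11:30 PM − 3:30 = 8:00 PM on Oct 25.
Subtract 8 hours and 5 minutes → departure 11:55 AM UTC on Oct 25.
Westreach is UTC−3:30: 11:55 AM − 3:30 = 8:25 AM on Oct 25.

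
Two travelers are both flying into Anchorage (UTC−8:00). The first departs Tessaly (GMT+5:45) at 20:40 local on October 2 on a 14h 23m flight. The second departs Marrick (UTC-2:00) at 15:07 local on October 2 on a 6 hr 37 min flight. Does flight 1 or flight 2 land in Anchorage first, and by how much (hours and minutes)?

the second, by 5 hours 34 minutes

Flight 1 in UTC: 20:40 − 5:45 = 14:55 on Oct 2.
+14 hours and 23 minutes → arrive 05:18 UTC on Oct 3.
Flight 2 in UTC: 15:07 + 2:00 = 17:07 on Oct 2.
+6 hours and 37 minutes → arrive 23:44 UTC on Oct 2.
Flight 2 lands earlier by 5 hours 34 minutes.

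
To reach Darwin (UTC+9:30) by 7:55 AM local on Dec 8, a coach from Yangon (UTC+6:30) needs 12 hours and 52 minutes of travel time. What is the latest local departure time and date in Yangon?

4:03 PM on December 7

Target arrival in UTC: 7:55 AM − 9:30 = 10:25 PM on Dec 7.
Subtract 12 hours 52 minutes → departure 9:33 AM UTC on Dec 7.
Yangon is UTC+6:30: 9:33 AM + 6:30 = 4:03 PM on Dec 7.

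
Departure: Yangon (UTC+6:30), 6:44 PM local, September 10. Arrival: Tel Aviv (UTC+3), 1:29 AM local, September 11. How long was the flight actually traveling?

Departure in UTC: 6:44 PM − 6:30 = 12:14 PM on Sep 10.
Arrival in UTC: 1:29 AM − 3:00 = 10:29 PM on Sep 10.
Elapsed = 10:29 PM − 12:14 PM = 10 hours 15 minutes.

10 hours 15 minutes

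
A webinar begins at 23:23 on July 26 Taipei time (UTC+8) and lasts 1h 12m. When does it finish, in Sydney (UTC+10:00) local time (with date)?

02:35 on July 27

Convert start to UTC: 23:23 − 8:00 = 15:23 UTC on Jul 26.
Add 1 hour and 12 minutes duration → 16:35 UTC.
Sydney is UTC+10:00, so local end time = 16:35 + 10:00 = 02:35 on Jul 27.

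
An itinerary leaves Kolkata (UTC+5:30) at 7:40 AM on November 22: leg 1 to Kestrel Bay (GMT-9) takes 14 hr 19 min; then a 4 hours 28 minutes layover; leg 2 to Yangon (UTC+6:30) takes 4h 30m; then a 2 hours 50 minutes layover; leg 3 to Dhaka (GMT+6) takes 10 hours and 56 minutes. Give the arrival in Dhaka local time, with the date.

Convert departure to UTC: 7:40 AM − 5:30 = 2:10 AM UTC on Nov 22.
Add 14 hours and 19 minutes leg 1 → 4:29 PM UTC.
Add 4 hours 28 minutes layover in Kestrel Bay → 8:57 PM UTC.
Add 4 hours 30 minutes leg 2 → 1:27 AM UTC (Nov 23).
Add 2 hours and 50 minutes layover in Yangon → 4:17 AM UTC.
Add 10 hours and 56 minutes leg 3 → 3:13 PM UTC.
Dhaka is UTC+6:00, so local arrival = 3:13 PM + 6:00 = 9:13 PM on Nov 23.

9:13 PM on November 23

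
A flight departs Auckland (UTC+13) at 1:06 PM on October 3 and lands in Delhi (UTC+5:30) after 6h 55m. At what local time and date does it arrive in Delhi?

12:31 PM on October 3

Convert departure to UTC: 1:06 PM − 13:00 = 12:06 AM UTC on Oct 3.
Add 6 hours and 55 minutes travel time → 7:01 AM UTC.
Delhi is UTC+5:30, so local arrival = 7:01 AM + 5:30 = 12:31 PM on Oct 3.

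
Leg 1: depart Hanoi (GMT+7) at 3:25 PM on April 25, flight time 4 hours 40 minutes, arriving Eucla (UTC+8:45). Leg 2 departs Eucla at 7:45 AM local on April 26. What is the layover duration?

9 hours 55 minutes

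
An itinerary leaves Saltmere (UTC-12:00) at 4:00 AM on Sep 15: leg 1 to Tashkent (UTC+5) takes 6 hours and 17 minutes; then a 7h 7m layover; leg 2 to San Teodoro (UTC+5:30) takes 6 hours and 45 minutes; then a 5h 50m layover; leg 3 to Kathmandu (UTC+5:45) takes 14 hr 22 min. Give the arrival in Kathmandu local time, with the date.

2:06 PM on September 17

Convert departure to UTC: 4:00 AM + 12:00 = 4:00 PM UTC on Sep 15.
Add 6 hours and 17 minutes leg 1 → 10:17 PM UTC.
Add 7 hours and 7 minutes layover in Tashkent → 5:24 AM UTC (Sep 16).
Add 6 hours and 45 minutes leg 2 → 12:09 PM UTC.
Add 5 hours 50 minutes layover in San Teodoro → 5:59 PM UTC.
Add 14 hours and 22 minutes leg 3 → 8:21 AM UTC (Sep 17).
Kathmandu is UTC+5:45, so local arrival = 8:21 AM + 5:45 = 2:06 PM on Sep 17.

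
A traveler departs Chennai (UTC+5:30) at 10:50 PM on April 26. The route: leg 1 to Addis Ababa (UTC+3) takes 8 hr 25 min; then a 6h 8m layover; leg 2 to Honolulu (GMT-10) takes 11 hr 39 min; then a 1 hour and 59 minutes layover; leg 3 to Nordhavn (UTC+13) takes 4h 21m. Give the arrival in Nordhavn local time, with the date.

Convert departure to UTC: 10:50 PM − 5:30 = 5:20 PM UTC on Apr 26.
Add 8 hours 25 minutes leg 1 → 1:45 AM UTC (Apr 27).
Add 6 hours and 8 minutes layover in Addis Ababa → 7:53 AM UTC.
Add 11 hours 39 minutes leg 2 → 7:32 PM UTC.
Add 1 hour 59 minutes layover in Honolulu → 9:31 PM UTC.
Add 4 hours 21 minutes leg 3 → 1:52 AM UTC (Apr 28).
Nordhavn is UTC+13:00, so local arrival = 1:52 AM + 13:00 = 2:52 PM on Apr 28.

2:52 PM on April 28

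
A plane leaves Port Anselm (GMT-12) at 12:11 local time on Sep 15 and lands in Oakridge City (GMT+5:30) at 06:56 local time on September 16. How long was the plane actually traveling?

1 hour 15 minutes

Departure in UTC: 12:11 + 12:00 = 00:11 on Sep 16.
Arrival in UTC: 06:56 − 5:30 = 01:26 on Sep 16.
Elapsed = 01:26 − 00:11 = 1 hour 15 minutes.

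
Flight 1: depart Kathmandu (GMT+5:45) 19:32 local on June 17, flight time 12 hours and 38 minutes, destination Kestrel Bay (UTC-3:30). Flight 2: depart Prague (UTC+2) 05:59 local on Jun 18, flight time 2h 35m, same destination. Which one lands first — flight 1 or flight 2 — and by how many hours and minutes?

the first, by 4 hours 9 minutes

Flight 1 in UTC: 19:32 − 5:45 = 13:47 on Jun 17.
+12 hours 38 minutes → arrive 02:25 UTC on Jun 18.
Flight 2 in UTC: 05:59 − 2:00 = 03:59 on Jun 18.
+2 hours and 35 minutes → arrive 06:34 UTC on Jun 18.
Flight 1 lands earlier by 4 hours 9 minutes.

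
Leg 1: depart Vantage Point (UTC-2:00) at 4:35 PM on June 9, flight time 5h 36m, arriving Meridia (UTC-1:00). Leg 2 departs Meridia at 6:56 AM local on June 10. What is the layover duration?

Convert departure to UTC: 4:35 PM + 2:00 = 6:35 PM UTC on Jun 9.
Add 5 hours and 36 minutes flight time → 12:11 AM UTC (Jun 10).
Meridia is UTC−1:00, so local arrival = 12:11 AM − 1:00 = 11:11 PM on Jun 9.
Layover = 6:56 AM − 11:11 PM (+1 day) = 7 hours 45 minutes.

7 hours 45 minutes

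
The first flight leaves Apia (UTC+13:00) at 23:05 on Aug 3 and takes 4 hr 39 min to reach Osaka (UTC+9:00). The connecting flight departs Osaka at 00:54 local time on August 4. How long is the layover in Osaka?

1 hour 10 minutes

Convert departure to UTC: 23:05 − 13:00 = 10:05 UTC on Aug 3.
Add 4 hours and 39 minutes flight time → 14:44 UTC.
Osaka is UTC+9:00, so local arrival = 14:44 + 9:00 = 23:44 on Aug 3.
Layover = 00:54 − 23:44 (+1 day) = 1 hour 10 minutes.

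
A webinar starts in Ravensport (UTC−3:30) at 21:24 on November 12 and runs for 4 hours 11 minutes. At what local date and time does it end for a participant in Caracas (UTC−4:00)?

01:05 on Nov 13

Caracas is 0:30 behind Ravensport.
After 4 hours and 11 minutes it is 01:35 (Nov 13) in Ravensport.
Shift by the zone difference: 01:35 − 0:30 = 01:05 on Nov 13 in Caracas.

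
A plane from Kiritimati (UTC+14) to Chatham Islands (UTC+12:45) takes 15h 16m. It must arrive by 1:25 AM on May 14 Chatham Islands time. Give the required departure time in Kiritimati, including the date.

Target arrival in UTC: 1:25 AM − 12:45 = 12:40 PM on May 13.
Subtract 15 hours and 16 minutes → departure 9:24 PM UTC on May 12.
Kiritimati is UTC+14:00: 9:24 PM + 14:00 = 11:24 AM on May 13.

11:24 AM on May 13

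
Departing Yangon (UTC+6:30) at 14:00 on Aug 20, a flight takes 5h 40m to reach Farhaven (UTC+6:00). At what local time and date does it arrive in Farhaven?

19:10 on August 20

Convert departure to UTC: 14:00 − 6:30 = 07:30 UTC on Aug 20.
Add 5 hours and 40 minutes travel time → 13:10 UTC.
Farhaven is UTC+6:00, so local arrival = 13:10 + 6:00 = 19:10 on Aug 20.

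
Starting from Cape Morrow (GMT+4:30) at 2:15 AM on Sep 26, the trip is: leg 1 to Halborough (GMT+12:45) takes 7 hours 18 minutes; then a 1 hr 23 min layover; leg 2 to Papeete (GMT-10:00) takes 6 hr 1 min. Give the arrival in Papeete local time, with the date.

Convert departure to UTC: 2:15 AM − 4:30 = 9:45 PM UTC on Sep 25.
Add 7 hours and 18 minutes leg 1 → 5:03 AM UTC (Sep 26).
Add 1 hour and 23 minutes layover in Halborough → 6:26 AM UTC.
Add 6 hours and 1 minute leg 2 → 12:27 PM UTC.
Papeete is UTC−10:00, so local arrival = 12:27 PM − 10:00 = 2:27 AM on Sep 26.

2:27 AM on Sep 26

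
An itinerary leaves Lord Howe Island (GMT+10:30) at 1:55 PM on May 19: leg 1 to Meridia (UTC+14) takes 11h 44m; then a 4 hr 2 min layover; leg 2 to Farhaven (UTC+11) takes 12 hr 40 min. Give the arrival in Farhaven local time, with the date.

Convert departure to UTC: 1:55 PM − 10:30 = 3:25 AM UTC on May 19.
Add 11 hours 44 minutes leg 1 → 3:09 PM UTC.
Add 4 hours 2 minutes layover in Meridia → 7:11 PM UTC.
Add 12 hours 40 minutes leg 2 → 7:51 AM UTC (May 20).
Farhaven is UTC+11:00, so local arrival = 7:51 AM + 11:00 = 6:51 PM on May 20.

6:51 PM on May 20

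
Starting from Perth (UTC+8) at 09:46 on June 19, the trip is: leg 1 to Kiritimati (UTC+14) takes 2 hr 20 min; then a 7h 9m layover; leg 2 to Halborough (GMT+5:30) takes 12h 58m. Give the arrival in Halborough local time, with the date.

Convert departure to UTC: 09:46 − 8:00 = 01:46 UTC on Jun 19.
Add 2 hours 20 minutes leg 1 → 04:06 UTC.
Add 7 hours 9 minutes layover in Kiritimati → 11:15 UTC.
Add 12 hours and 58 minutes leg 2 → 00:13 UTC (Jun 20).
Halborough is UTC+5:30, so local arrival = 00:13 + 5:30 = 05:43 on Jun 20.

05:43 on June 20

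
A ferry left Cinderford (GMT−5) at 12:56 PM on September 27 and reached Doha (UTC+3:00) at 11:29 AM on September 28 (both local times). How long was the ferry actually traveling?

14 hours 33 minutes

Departure in UTC: 12:56 PM + 5:00 = 5:56 PM on Sep 27.
Arrival in UTC: 11:29 AM − 3:00 = 8:29 AM on Sep 28.
Elapsed = 8:29 AM − 5:56 PM (+1 day) = 14 hours 33 minutes.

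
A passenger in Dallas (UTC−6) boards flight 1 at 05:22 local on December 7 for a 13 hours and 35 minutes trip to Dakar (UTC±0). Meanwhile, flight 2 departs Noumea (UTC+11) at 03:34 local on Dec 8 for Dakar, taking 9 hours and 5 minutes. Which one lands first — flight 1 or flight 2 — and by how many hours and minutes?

Flight 1 in UTC: 05:22 + 6:00 = 11:22 on Dec 7.
+13 hours 35 minutes → arrive 00:57 UTC on Dec 8.
Flight 2 in UTC: 03:34 − 11:00 = 16:34 on Dec 7.
+9 hours 5 minutes → arrive 01:39 UTC on Dec 8.
Flight 1 lands earlier by 42 minutes.

the first, by 42 minutes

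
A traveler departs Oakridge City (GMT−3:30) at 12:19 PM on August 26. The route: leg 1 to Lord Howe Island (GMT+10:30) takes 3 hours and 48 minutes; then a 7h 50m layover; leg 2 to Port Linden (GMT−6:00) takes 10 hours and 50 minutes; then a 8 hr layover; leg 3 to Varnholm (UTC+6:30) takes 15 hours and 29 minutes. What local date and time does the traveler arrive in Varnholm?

8:16 PM on August 28

Convert departure to UTC: 12:19 PM + 3:30 = 3:49 PM UTC on Aug 26.
Add 3 hours and 48 minutes leg 1 → 7:37 PM UTC.
Add 7 hours 50 minutes layover in Lord Howe Island → 3:27 AM UTC (Aug 27).
Add 10 hours 50 minutes leg 2 → 2:17 PM UTC.
Add 8 hours layover in Port Linden → 10:17 PM UTC.
Add 15 hours and 29 minutes leg 3 → 1:46 PM UTC (Aug 28).
Varnholm is UTC+6:30, so local arrival = 1:46 PM + 6:30 = 8:16 PM on Aug 28.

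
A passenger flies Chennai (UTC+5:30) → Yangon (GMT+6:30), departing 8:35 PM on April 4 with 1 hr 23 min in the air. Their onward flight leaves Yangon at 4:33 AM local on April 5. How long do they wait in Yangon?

Convert departure to UTC: 8:35 PM − 5:30 = 3:05 PM UTC on Apr 4.
Add 1 hour 23 minutes flight time → 4:28 PM UTC.
Yangon is UTC+6:30, so local arrival = 4:28 PM + 6:30 = 10:58 PM on Apr 4.
Layover = 4:33 AM − 10:58 PM (+1 day) = 5 hours 35 minutes.

5 hours 35 minutes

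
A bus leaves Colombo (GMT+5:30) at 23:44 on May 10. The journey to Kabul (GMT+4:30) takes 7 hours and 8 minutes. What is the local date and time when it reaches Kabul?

05:52 on May 11

Convert departure to UTC: 23:44 − 5:30 = 18:14 UTC on May 10.
Add 7 hours 8 minutes travel time → 01:22 UTC (May 11).
Kabul is UTC+4:30, so local arrival = 01:22 + 4:30 = 05:52 on May 11.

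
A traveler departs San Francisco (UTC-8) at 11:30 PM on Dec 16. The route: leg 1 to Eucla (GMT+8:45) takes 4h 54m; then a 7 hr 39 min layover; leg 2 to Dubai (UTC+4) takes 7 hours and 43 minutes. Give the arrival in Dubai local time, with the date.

7:46 AM on December 18

Convert departure to UTC: 11:30 PM + 8:00 = 7:30 AM UTC on Dec 17.
Add 4 hours 54 minutes leg 1 → 12:24 PM UTC.
Add 7 hours 39 minutes layover in Eucla → 8:03 PM UTC.
Add 7 hours and 43 minutes leg 2 → 3:46 AM UTC (Dec 18).
Dubai is UTC+4:00, so local arrival = 3:46 AM + 4:00 = 7:46 AM on Dec 18.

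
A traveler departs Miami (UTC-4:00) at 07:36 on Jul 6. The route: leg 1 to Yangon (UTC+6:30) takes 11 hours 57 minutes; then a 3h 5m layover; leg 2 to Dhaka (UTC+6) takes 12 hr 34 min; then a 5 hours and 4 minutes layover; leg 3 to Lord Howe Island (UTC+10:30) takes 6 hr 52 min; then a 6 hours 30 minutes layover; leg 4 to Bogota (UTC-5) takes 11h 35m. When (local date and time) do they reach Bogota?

Convert departure to UTC: 07:36 + 4:00 = 11:36 UTC on Jul 6.
Add 11 hours and 57 minutes leg 1 → 23:33 UTC.
Add 3 hours 5 minutes layover in Yangon → 02:38 UTC (Jul 7).
Add 12 hours and 34 minutes leg 2 → 15:12 UTC.
Add 5 hours 4 minutes layover in Dhaka → 20:16 UTC.
Add 6 hours and 52 minutes leg 3 → 03:08 UTC (Jul 8).
Add 6 hours and 30 minutes layover in Lord Howe Island → 09:38 UTC.
Add 11 hours and 35 minutes leg 4 → 21:13 UTC.
Bogota is UTC−5:00, so local arrival = 21:13 − 5:00 = 16:13 on Jul 8.

16:13 on July 8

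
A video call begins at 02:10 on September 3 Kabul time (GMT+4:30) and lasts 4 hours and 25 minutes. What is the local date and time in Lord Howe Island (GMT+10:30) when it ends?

12:35 on September 3

Lord Howe Island is 6:00 ahead of Kabul.
After 4 hours and 25 minutes it is 06:35 in Kabul.
Shift by the zone difference: 06:35 + 6:00 = 12:35 on Sep 3 in Lord Howe Island.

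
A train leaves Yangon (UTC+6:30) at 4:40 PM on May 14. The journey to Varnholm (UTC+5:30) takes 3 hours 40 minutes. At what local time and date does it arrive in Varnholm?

7:20 PM on May 14

Convert departure to UTC: 4:40 PM − 6:30 = 10:10 AM UTC on May 14.
Add 3 hours 40 minutes travel time → 1:50 PM UTC.
Varnholm is UTC+5:30, so local arrival = 1:50 PM + 5:30 = 7:20 PM on May 14.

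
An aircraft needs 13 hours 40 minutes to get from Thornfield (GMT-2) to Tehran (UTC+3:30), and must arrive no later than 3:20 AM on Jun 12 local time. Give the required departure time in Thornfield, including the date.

Target arrival in UTC: 3:20 AM − 3:30 = 11:50 PM on Jun 11.
Subtract 13 hours and 40 minutes → departure 10:10 AM UTC on Jun 11.
Thornfield is UTC−2:00: 10:10 AM − 2:00 = 8:10 AM on Jun 11.

8:10 AM on June 11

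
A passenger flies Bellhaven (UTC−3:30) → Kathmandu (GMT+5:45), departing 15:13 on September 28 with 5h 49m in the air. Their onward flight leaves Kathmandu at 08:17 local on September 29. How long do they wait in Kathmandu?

2 hours

Convert departure to UTC: 15:13 + 3:30 = 18:43 UTC on Sep 28.
Add 5 hours 49 minutes flight time → 00:32 UTC (Sep 29).
Kathmandu is UTC+5:45, so local arrival = 00:32 + 5:45 = 06:17 on Sep 29.
Layover = 08:17 − 06:17 = 2 hours.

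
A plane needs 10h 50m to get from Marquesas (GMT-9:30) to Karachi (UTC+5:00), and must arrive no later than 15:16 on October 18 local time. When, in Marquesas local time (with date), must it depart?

13:56 on October 17

Target arrival in UTC: 15:16 − 5:00 = 10:16 on Oct 18.
Subtract 10 hours and 50 minutes → departure 23:26 UTC on Oct 17.
Marquesas is UTC−9:30: 23:26 − 9:30 = 13:56 on Oct 17.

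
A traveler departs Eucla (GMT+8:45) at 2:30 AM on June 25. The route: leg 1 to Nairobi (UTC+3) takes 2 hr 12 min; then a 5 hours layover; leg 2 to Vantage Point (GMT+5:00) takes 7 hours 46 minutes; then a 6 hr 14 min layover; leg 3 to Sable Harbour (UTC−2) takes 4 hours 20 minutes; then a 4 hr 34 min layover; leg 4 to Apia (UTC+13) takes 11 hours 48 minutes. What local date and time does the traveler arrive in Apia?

12:39 AM on June 27

Convert departure to UTC: 2:30 AM − 8:45 = 5:45 PM UTC on Jun 24.
Add 2 hours 12 minutes leg 1 → 7:57 PM UTC.
Add 5 hours layover in Nairobi → 12:57 AM UTC (Jun 25).
Add 7 hours 46 minutes leg 2 → 8:43 AM UTC.
Add 6 hours 14 minutes layover in Vantage Point → 2:57 PM UTC.
Add 4 hours 20 minutes leg 3 → 7:17 PM UTC.
Add 4 hours 34 minutes layover in Sable Harbour → 11:51 PM UTC.
Add 11 hours 48 minutes leg 4 → 11:39 AM UTC (Jun 26).
Apia is UTC+13:00, so local arrival = 11:39 AM + 13:00 = 12:39 AM on Jun 27.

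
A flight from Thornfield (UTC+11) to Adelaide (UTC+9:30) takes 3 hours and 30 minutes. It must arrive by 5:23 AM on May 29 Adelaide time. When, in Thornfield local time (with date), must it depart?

3:23 AM on May 29

Target arrival in UTC: 5:23 AM − 9:30 = 7:53 PM on May 28.
Subtract 3 hours and 30 minutes → departure 4:23 PM UTC on May 28.
Thornfield is UTC+11:00: 4:23 PM + 11:00 = 3:23 AM on May 29.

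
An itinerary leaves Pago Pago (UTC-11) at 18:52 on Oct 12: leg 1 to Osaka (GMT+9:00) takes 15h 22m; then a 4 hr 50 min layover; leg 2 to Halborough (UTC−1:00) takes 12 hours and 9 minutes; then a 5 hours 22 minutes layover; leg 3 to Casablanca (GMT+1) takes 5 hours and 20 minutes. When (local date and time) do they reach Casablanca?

01:55 on Oct 15

Convert departure to UTC: 18:52 + 11:00 = 05:52 UTC on Oct 13.
Add 15 hours and 22 minutes leg 1 → 21:14 UTC.
Add 4 hours and 50 minutes layover in Osaka → 02:04 UTC (Oct 14).
Add 12 hours and 9 minutes leg 2 → 14:13 UTC.
Add 5 hours 22 minutes layover in Halborough → 19:35 UTC.
Add 5 hours 20 minutes leg 3 → 00:55 UTC (Oct 15).
Casablanca is UTC+1:00, so local arrival = 00:55 + 1:00 = 01:55 on Oct 15.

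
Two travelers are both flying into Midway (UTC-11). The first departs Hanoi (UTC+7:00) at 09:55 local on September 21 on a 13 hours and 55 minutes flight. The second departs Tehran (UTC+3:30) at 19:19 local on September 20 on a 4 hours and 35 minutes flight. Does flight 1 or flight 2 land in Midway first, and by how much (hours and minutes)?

the second, by 20 hours 26 minutes

Flight 1 in UTC: 09:55 − 7:00 = 02:55 on Sep 21.
+13 hours 55 minutes → arrive 16:50 UTC on Sep 21.
Flight 2 in UTC: 19:19 − 3:30 = 15:49 on Sep 20.
+4 hours 35 minutes → arrive 20:24 UTC on Sep 20.
Flight 2 lands earlier by 20 hours 26 minutes.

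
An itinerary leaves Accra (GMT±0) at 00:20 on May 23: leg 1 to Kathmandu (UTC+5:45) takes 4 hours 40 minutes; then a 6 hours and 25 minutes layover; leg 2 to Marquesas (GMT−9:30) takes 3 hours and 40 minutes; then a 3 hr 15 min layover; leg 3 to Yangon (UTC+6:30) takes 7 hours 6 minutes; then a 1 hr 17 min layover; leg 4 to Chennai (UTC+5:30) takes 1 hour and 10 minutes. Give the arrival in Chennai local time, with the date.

09:23 on May 24

Accra is at UTC+0, so departure is already 00:20 UTC on May 23.
Add 4 hours 40 minutes leg 1 → 05:00 UTC.
Add 6 hours and 25 minutes layover in Kathmandu → 11:25 UTC.
Add 3 hours 40 minutes leg 2 → 15:05 UTC.
Add 3 hours and 15 minutes layover in Marquesas → 18:20 UTC.
Add 7 hours 6 minutes leg 3 → 01:26 UTC (May 24).
Add 1 hour 17 minutes layover in Yangon → 02:43 UTC.
Add 1 hour 10 minutes leg 4 → 03:53 UTC.
Chennai is UTC+5:30, so local arrival = 03:53 + 5:30 = 09:23 on May 24.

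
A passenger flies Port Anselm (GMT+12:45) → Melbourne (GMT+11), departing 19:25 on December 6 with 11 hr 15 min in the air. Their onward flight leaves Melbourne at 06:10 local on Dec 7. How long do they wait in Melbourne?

1 hour 15 minutes

Convert departure to UTC: 19:25 − 12:45 = 06:40 UTC on Dec 6.
Add 11 hours and 15 minutes flight time → 17:55 UTC.
Melbourne is UTC+11:00, so local arrival = 17:55 + 11:00 = 04:55 on Dec 7.
Layover = 06:10 − 04:55 = 1 hour 15 minutes.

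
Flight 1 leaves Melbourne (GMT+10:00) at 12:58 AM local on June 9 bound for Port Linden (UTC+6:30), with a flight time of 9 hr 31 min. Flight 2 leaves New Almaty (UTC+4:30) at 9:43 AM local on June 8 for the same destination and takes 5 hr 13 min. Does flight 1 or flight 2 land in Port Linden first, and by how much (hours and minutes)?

Flight 1 in UTC: 12:58 AM − 10:00 = 2:58 PM on Jun 8.
+9 hours and 31 minutes → arrive 12:29 AM UTC on Jun 9.
Flight 2 in UTC: 9:43 AM − 4:30 = 5:13 AM on Jun 8.
+5 hours 13 minutes → arrive 10:26 AM UTC on Jun 8.
Flight 2 lands earlier by 14 hours 3 minutes.

the second, by 14 hours 3 minutes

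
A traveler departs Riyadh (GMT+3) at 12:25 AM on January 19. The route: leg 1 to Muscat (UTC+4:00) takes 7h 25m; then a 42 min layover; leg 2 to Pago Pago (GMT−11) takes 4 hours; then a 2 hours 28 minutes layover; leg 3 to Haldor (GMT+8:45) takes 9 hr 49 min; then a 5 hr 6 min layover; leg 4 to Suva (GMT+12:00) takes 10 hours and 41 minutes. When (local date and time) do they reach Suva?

1:36 AM on January 21

Convert departure to UTC: 12:25 AM − 3:00 = 9:25 PM UTC on Jan 18.
Add 7 hours 25 minutes leg 1 → 4:50 AM UTC (Jan 19).
Add 42 minutes layover in Muscat → 5:32 AM UTC.
Add 4 hours leg 2 → 9:32 AM UTC.
Add 2 hours 28 minutes layover in Pago Pago → 12:00 PM UTC.
Add 9 hours and 49 minutes leg 3 → 9:49 PM UTC.
Add 5 hours and 6 minutes layover in Haldor → 2:55 AM UTC (Jan 20).
Add 10 hours and 41 minutes leg 4 → 1:36 PM UTC.
Suva is UTC+12:00, so local arrival = 1:36 PM + 12:00 = 1:36 AM on Jan 21.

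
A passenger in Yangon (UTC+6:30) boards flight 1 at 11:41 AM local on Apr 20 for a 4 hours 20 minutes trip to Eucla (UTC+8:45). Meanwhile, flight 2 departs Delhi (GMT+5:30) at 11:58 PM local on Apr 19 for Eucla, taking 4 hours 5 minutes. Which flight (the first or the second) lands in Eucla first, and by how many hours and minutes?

the second, by 10 hours 58 minutes

Flight 1 in UTC: 11:41 AM − 6:30 = 5:11 AM on Apr 20.
+4 hours and 20 minutes → arrive 9:31 AM UTC on Apr 20.
Flight 2 in UTC: 11:58 PM − 5:30 = 6:28 PM on Apr 19.
+4 hours 5 minutes → arrive 10:33 PM UTC on Apr 19.
Flight 2 lands earlier by 10 hours 58 minutes.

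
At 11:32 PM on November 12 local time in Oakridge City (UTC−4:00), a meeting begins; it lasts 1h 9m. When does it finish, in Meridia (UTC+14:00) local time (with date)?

6:41 PM on November 13

Convert start to UTC: 11:32 PM + 4:00 = 3:32 AM UTC on Nov 13.
Add 1 hour and 9 minutes duration → 4:41 AM UTC.
Meridia is UTC+14:00, so local end time = 4:41 AM + 14:00 = 6:41 PM on Nov 13.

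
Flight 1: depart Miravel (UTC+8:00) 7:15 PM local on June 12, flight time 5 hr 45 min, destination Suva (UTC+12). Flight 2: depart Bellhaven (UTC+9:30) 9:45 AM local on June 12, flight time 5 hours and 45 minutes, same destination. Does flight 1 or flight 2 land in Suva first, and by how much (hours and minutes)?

Flight 1 in UTC: 7:15 PM − 8:00 = 11:15 AM on Jun 12.
+5 hours 45 minutes → arrive 5:00 PM UTC on Jun 12.
Flight 2 in UTC: 9:45 AM − 9:30 = 12:15 AM on Jun 12.
+5 hours 45 minutes → arrive 6:00 AM UTC on Jun 12.
Flight 2 lands earlier by 11 hours.

the second, by 11 hours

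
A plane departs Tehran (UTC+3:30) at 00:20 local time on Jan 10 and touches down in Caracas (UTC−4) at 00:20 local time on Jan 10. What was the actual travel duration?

Departure in UTC: 00:20 − 3:30 = 20:50 on Jan 9.
Arrival in UTC: 00:20 + 4:00 = 04:20 on Jan 10.
Elapsed = 04:20 − 20:50 (+1 day) = 7 hours 30 minutes.

7 hours 30 minutes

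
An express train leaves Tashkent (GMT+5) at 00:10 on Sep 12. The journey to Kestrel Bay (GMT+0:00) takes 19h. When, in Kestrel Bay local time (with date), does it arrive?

14:10 on September 12

Convert departure to UTC: 00:10 − 5:00 = 19:10 UTC on Sep 11.
Add 19 hours travel time → 14:10 UTC (Sep 12).
Kestrel Bay is UTC+0, so local arrival is the same: 14:10 on Sep 12.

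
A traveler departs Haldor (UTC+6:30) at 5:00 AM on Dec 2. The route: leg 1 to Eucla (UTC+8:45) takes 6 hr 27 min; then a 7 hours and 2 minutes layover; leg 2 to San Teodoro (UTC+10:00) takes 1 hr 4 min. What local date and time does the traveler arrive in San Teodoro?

11:03 PM on December 2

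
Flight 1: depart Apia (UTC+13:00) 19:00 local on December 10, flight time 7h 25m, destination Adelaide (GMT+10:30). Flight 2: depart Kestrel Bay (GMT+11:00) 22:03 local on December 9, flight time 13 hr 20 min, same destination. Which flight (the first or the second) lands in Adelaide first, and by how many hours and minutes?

the second, by 13 hours 2 minutes

Flight 1 in UTC: 19:00 − 13:00 = 06:00 on Dec 10.
+7 hours and 25 minutes → arrive 13:25 UTC on Dec 10.
Flight 2 in UTC: 22:03 − 11:00 = 11:03 on Dec 9.
+13 hours 20 minutes → arrive 00:23 UTC on Dec 10.
Flight 2 lands earlier by 13 hours 2 minutes.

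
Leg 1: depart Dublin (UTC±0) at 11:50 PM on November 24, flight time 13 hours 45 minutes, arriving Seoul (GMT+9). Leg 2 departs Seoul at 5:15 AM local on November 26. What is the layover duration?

6 hours 40 minutes

Dublin is at UTC+0, so departure is already 11:50 PM UTC on Nov 24.
Add 13 hours and 45 minutes flight time → 1:35 PM UTC (Nov 25).
Seoul is UTC+9:00, so local arrival = 1:35 PM + 9:00 = 10:35 PM on Nov 25.
Layover = 5:15 AM − 10:35 PM (+1 day) = 6 hours 40 minutes.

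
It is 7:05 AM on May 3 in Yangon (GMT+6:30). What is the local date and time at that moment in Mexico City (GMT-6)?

6:35 PM on May 2

Mexico City is 12:30 behind Yangon.
Shift by the zone difference: 7:05 AM − 12:30 = 6:35 PM on May 2 in Mexico City.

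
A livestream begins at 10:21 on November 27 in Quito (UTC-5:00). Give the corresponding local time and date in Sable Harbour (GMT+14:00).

In UTC: 10:21 + 5:00 = 15:21 on Nov 27.
Sable Harbour is UTC+14:00: 15:21 + 14:00 = 05:21 on Nov 28.

05:21 on November 28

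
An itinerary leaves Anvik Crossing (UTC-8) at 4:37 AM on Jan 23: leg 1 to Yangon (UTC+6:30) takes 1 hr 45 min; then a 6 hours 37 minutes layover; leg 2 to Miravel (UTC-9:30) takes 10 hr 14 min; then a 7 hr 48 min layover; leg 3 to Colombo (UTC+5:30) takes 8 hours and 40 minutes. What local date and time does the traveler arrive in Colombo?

5:11 AM on January 25

Convert departure to UTC: 4:37 AM + 8:00 = 12:37 PM UTC on Jan 23.
Add 1 hour and 45 minutes leg 1 → 2:22 PM UTC.
Add 6 hours and 37 minutes layover in Yangon → 8:59 PM UTC.
Add 10 hours 14 minutes leg 2 → 7:13 AM UTC (Jan 24).
Add 7 hours and 48 minutes layover in Miravel → 3:01 PM UTC.
Add 8 hours 40 minutes leg 3 → 11:41 PM UTC.
Colombo is UTC+5:30, so local arrival = 11:41 PM + 5:30 = 5:11 AM on Jan 25.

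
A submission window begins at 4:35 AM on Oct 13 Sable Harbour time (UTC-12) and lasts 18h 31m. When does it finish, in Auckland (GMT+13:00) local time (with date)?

12:06 AM on October 15

Convert start to UTC: 4:35 AM + 12:00 = 4:35 PM UTC on Oct 13.
Add 18 hours and 31 minutes duration → 11:06 AM UTC (Oct 14).
Auckland is UTC+13:00, so local end time = 11:06 AM + 13:00 = 12:06 AM on Oct 15.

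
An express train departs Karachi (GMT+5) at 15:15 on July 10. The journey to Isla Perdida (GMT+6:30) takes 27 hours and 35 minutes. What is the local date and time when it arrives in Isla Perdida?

Convert departure to UTC: 15:15 − 5:00 = 10:15 UTC on Jul 10.
Add 27 hours 35 minutes travel time → 13:50 UTC (Jul 11).
Isla Perdida is UTC+6:30, so local arrival = 13:50 + 6:30 = 20:20 on Jul 11.

20:20 on Jul 11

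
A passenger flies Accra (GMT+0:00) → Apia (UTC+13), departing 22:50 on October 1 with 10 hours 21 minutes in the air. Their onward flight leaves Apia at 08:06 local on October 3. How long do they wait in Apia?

9 hours 55 minutes

Accra is at UTC+0, so departure is already 22:50 UTC on Oct 1.
Add 10 hours and 21 minutes flight time → 09:11 UTC (Oct 2).
Apia is UTC+13:00, so local arrival = 09:11 + 13:00 = 22:11 on Oct 2.
Layover = 08:06 − 22:11 (+1 day) = 9 hours 55 minutes.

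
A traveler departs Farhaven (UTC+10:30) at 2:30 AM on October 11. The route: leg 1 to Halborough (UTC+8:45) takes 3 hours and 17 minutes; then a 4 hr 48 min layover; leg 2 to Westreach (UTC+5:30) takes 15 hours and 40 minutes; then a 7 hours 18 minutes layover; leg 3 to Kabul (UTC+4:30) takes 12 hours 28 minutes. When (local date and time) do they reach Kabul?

4:01 PM on October 12

Convert departure to UTC: 2:30 AM − 10:30 = 4:00 PM UTC on Oct 10.
Add 3 hours and 17 minutes leg 1 → 7:17 PM UTC.
Add 4 hours 48 minutes layover in Halborough → 12:05 AM UTC (Oct 11).
Add 15 hours 40 minutes leg 2 → 3:45 PM UTC.
Add 7 hours 18 minutes layover in Westreach → 11:03 PM UTC.
Add 12 hours and 28 minutes leg 3 → 11:31 AM UTC (Oct 12).
Kabul is UTC+4:30, so local arrival = 11:31 AM + 4:30 = 4:01 PM on Oct 12.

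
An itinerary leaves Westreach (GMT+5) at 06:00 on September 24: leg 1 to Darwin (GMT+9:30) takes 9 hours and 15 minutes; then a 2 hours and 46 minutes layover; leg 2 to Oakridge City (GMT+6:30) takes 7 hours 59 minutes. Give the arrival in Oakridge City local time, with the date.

Convert departure to UTC: 06:00 − 5:00 = 01:00 UTC on Sep 24.
Add 9 hours 15 minutes leg 1 → 10:15 UTC.
Add 2 hours 46 minutes layover in Darwin → 13:01 UTC.
Add 7 hours 59 minutes leg 2 → 21:00 UTC.
Oakridge City is UTC+6:30, so local arrival = 21:00 + 6:30 = 03:30 on Sep 25.

03:30 on September 25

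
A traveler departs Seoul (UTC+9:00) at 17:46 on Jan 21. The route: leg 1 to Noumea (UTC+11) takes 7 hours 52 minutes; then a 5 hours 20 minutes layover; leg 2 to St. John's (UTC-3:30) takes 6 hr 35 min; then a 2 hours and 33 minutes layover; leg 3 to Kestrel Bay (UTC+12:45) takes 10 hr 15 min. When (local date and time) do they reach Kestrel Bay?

Convert departure to UTC: 17:46 − 9:00 = 08:46 UTC on Jan 21.
Add 7 hours and 52 minutes leg 1 → 16:38 UTC.
Add 5 hours and 20 minutes layover in Noumea → 21:58 UTC.
Add 6 hours 35 minutes leg 2 → 04:33 UTC (Jan 22).
Add 2 hours and 33 minutes layover in St. John's → 07:06 UTC.
Add 10 hours and 15 minutes leg 3 → 17:21 UTC.
Kestrel Bay is UTC+12:45, so local arrival = 17:21 + 12:45 = 06:06 on Jan 23.

06:06 on January 23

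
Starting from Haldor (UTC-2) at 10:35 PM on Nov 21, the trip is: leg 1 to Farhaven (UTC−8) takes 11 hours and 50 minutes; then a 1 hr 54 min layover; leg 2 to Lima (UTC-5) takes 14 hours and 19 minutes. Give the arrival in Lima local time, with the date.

11:38 PM on Nov 22

Convert departure to UTC: 10:35 PM + 2:00 = 12:35 AM UTC on Nov 22.
Add 11 hours and 50 minutes leg 1 → 12:25 PM UTC.
Add 1 hour and 54 minutes layover in Farhaven → 2:19 PM UTC.
Add 14 hours and 19 minutes leg 2 → 4:38 AM UTC (Nov 23).
Lima is UTC−5:00, so local arrival = 4:38 AM − 5:00 = 11:38 PM on Nov 22.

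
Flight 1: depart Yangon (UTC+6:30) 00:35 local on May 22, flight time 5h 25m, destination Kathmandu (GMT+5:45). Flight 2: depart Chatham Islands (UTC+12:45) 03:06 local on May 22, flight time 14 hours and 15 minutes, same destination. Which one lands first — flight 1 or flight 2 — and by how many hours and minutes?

the first, by 5 hours 6 minutes

Flight 1 in UTC: 00:35 − 6:30 = 18:05 on May 21.
+5 hours and 25 minutes → arrive 23:30 UTC on May 21.
Flight 2 in UTC: 03:06 − 12:45 = 14:21 on May 21.
+14 hours 15 minutes → arrive 04:36 UTC on May 22.
Flight 1 lands earlier by 5 hours 6 minutes.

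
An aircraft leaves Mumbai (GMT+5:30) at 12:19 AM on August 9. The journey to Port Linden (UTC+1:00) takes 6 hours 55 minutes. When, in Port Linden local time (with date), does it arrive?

Convert departure to UTC: 12:19 AM − 5:30 = 6:49 PM UTC on Aug 8.
Add 6 hours and 55 minutes travel time → 1:44 AM UTC (Aug 9).
Port Linden is UTC+1:00, so local arrival = 1:44 AM + 1:00 = 2:44 AM on Aug 9.

2:44 AM on August 9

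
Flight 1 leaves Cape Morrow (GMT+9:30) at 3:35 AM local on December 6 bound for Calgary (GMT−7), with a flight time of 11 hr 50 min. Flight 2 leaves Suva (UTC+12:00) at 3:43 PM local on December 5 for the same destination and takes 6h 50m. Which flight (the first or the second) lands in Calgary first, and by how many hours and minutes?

the second, by 19 hours 22 minutes

Flight 1 in UTC: 3:35 AM − 9:30 = 6:05 PM on Dec 5.
+11 hours 50 minutes → arrive 5:55 AM UTC on Dec 6.
Flight 2 in UTC: 3:43 PM − 12:00 = 3:43 AM on Dec 5.
+6 hours and 50 minutes → arrive 10:33 AM UTC on Dec 5.
Flight 2 lands earlier by 19 hours 22 minutes.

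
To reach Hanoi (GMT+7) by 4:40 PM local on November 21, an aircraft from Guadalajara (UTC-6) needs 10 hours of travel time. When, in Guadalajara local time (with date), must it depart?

5:40 PM on November 20

Target arrival in UTC: 4:40 PM − 7:00 = 9:40 AM on Nov 21.
Subtract 10 hours → departure 11:40 PM UTC on Nov 20.
Guadalajara is UTC−6:00: 11:40 PM − 6:00 = 5:40 PM on Nov 20.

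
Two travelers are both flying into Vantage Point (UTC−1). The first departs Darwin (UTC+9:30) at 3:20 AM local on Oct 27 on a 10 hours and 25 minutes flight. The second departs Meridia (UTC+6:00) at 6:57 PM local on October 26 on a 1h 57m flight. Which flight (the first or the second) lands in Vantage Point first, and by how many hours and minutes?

Flight 1 in UTC: 3:20 AM − 9:30 = 5:50 PM on Oct 26.
+10 hours and 25 minutes → arrive 4:15 AM UTC on Oct 27.
Flight 2 in UTC: 6:57 PM − 6:00 = 12:57 PM on Oct 26.
+1 hour 57 minutes → arrive 2:54 PM UTC on Oct 26.
Flight 2 lands earlier by 13 hours 21 minutes.

the second, by 13 hours 21 minutes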